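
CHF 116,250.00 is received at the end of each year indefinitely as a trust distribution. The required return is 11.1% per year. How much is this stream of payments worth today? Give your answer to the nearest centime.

CHF 1,047,297.30

Periodic rate r = 0.111 per year.
Level perpetuity: PV = PMT / r = 116,250 / (0.111) = CHF 1,047,297.30.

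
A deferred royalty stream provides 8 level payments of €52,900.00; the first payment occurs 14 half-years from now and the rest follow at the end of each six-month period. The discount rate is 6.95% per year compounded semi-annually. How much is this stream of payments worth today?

€233,482.85

Ordinary annuity of 8 payments, first payment at period 14.
Periodic rate r = 0.0695/2 per half-year; n is counted in half-years.
The ordinary-annuity PV formula values the stream one period before the first payment (period 13); discount that back 13 periods:
PV₀ = 52,900 × [1 − (1+r)^−8] / r × (1+r)^−13 = €233,482.85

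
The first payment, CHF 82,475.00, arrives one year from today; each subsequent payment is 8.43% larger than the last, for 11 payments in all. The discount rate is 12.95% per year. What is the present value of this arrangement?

CHF 660,329.43

Periodic rate r = 0.1295 per year.
Growing ordinary annuity: PV = PMT₁ × [1 − ((1+g)/(1+r))^n] / (r − g) = 82,475 × [1 − ((1+0.0843)/(1+r))^11] / (r − 0.0843) = CHF 660,329.43.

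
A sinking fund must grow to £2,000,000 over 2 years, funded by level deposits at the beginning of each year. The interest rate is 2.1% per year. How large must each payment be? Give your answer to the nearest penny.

£969,254.75

Level annuity due; solve FV = PMT × [((1+r)^n − 1)/r] × (1+r) for PMT.
Periodic rate r = 0.021 per year.
With n = 2: PMT = 2,000,000 / ([((1+r)^n − 1)/r] × (1+r)) = £969,254.75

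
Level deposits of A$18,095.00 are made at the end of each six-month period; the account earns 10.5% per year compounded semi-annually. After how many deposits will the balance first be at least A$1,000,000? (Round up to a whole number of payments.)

27 payments

Periodic rate r = 0.105/2 per half-year; n is counted in half-years.
Ordinary annuity FV: 1,000,000 = 18,095 × [((1+r)^n − 1)/r].
(1+r)^n = 1 + 1,000,000 × r / 18,095, so n = ln(1 + 1,000,000·r/18,095) / ln(1+r) = 26.60.
Round up to a whole number of payments: n = 27.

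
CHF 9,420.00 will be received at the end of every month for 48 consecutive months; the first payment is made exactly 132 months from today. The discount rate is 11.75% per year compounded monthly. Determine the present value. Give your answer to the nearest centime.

CHF 100,276.60

Ordinary annuity of 48 payments, first payment at period 132.
Periodic rate r = 0.1175/12 per month; n is counted in months.
The ordinary-annuity PV formula values the stream one period before the first payment (period 131); discount that back 131 periods:
PV₀ = 9,420 × [1 − (1+r)^−48] / r × (1+r)^−131 = CHF 100,276.60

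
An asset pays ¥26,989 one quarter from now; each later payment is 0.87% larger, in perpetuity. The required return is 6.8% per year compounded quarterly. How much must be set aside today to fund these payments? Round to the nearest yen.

Periodic rate r = 0.068/4 per quarter.
Growing perpetuity (Gordon): PV = PMT₁ / (r − g) = 26,989 / (r − 0.0087) = ¥3,251,687.

¥3,251,687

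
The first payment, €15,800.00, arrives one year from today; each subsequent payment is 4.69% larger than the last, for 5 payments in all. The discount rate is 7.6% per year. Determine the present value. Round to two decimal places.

€69,554.80

Periodic rate r = 0.076 per year.
Growing ordinary annuity: PV = PMT₁ × [1 − ((1+g)/(1+r))^n] / (r − g) = 15,800 × [1 − ((1+0.0469)/(1+r))^5] / (r − 0.0469) = €69,554.80.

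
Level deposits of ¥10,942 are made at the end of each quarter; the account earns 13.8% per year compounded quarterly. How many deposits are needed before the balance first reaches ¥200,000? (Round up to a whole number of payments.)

15 payments

Periodic rate r = 0.138/4 per quarter; n is counted in quarters.
Ordinary annuity FV: 200,000 = 10,942 × [((1+r)^n − 1)/r].
(1+r)^n = 1 + 200,000 × r / 10,942, so n = ln(1 + 200,000·r/10,942) / ln(1+r) = 14.42.
Round up to a whole number of payments: n = 15.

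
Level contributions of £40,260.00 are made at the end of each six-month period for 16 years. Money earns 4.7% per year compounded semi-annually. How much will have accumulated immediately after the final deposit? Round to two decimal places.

This is an ordinary annuity: 32 deposits of £40,260.00 at the end of each six-month period.
Periodic rate r = 0.047/2 per half-year; n is counted in half-years.
FV = PMT × [((1+r)^n − 1)/r] = 40,260 × [(1+r)^32 − 1] / r = £1,889,416.54

£1,889,416.54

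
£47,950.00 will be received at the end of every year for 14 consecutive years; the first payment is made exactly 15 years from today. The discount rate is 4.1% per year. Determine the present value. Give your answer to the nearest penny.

£286,687.13

Ordinary annuity of 14 payments, first payment at period 15.
Periodic rate r = 0.041 per year.
The ordinary-annuity PV formula values the stream one period before the first payment (period 14); discount that back 14 periods:
PV₀ = 47,950 × [1 − (1+r)^−14] / r × (1+r)^−14 = £286,687.13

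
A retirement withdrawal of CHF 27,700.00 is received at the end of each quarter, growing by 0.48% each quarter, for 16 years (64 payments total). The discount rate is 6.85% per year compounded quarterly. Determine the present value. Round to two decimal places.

CHF 1,217,477.19

Periodic rate r = 0.0685/4 per quarter; n is counted in quarters.
Growing ordinary annuity: PV = PMT₁ × [1 − ((1+g)/(1+r))^n] / (r − g) = 27,700 × [1 − ((1+0.0048)/(1+r))^64] / (r − 0.0048) = CHF 1,217,477.19.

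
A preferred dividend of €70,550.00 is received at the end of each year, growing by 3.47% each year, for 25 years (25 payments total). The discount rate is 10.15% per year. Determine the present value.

Periodic rate r = 0.1015 per year.
Growing ordinary annuity: PV = PMT₁ × [1 − ((1+g)/(1+r))^n] / (r − g) = 70,550 × [1 − ((1+0.0347)/(1+r))^25] / (r − 0.0347) = €835,098.55.

€835,098.55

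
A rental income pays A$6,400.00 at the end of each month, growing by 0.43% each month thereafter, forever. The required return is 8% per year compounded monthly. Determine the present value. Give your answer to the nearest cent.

Periodic rate r = 0.08/12 per month.
Growing perpetuity (Gordon): PV = PMT₁ / (r − g) = 6,400 / (r − 0.0043) = A$2,704,225.35.

A$2,704,225.35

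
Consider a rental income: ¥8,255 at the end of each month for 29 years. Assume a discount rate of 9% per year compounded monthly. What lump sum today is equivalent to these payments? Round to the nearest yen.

This is an ordinary annuity: 348 payments of ¥8,255 at the end of each month.
Periodic rate r = 0.09/12 per month; n is counted in months.
PV = PMT × [(1 − (1+r)^−n)/r] = 8,255 × [1 − (1+r)^−348] / r = ¥1,018,938

¥1,018,938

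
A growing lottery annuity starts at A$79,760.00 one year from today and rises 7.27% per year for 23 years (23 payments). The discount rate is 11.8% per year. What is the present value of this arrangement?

A$1,080,679.78

Periodic rate r = 0.118 per year.
Growing ordinary annuity: PV = PMT₁ × [1 − ((1+g)/(1+r))^n] / (r − g) = 79,760 × [1 − ((1+0.0727)/(1+r))^23] / (r − 0.0727) = A$1,080,679.78.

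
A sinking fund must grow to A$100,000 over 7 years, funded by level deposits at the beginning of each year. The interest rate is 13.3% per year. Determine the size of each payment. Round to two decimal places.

Level annuity due; solve FV = PMT × [((1+r)^n − 1)/r] × (1+r) for PMT.
Periodic rate r = 0.133 per year.
With n = 7: PMT = 100,000 / ([((1+r)^n − 1)/r] × (1+r)) = A$8,404.77

A$8,404.77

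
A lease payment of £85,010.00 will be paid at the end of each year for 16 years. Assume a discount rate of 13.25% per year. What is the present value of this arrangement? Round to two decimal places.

This is an ordinary annuity: 16 payments of £85,010.00 at the end of each year.
Periodic rate r = 0.1325 per year.
PV = PMT × [(1 − (1+r)^−n)/r] = 85,010 × [1 − (1+r)^−16] / r = £553,956.93

£553,956.93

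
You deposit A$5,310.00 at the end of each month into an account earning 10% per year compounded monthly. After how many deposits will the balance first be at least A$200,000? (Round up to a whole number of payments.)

Periodic rate r = 0.1/12 per month; n is counted in months.
Ordinary annuity FV: 200,000 = 5,310 × [((1+r)^n − 1)/r].
(1+r)^n = 1 + 200,000 × r / 5,310, so n = ln(1 + 200,000·r/5,310) / ln(1+r) = 32.89.
Round up to a whole number of payments: n = 33.

33 payments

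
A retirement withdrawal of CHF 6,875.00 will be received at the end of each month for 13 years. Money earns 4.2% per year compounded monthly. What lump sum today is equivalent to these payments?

CHF 825,364.00

This is an ordinary annuity: 156 payments of CHF 6,875.00 at the end of each month.
Periodic rate r = 0.042/12 per month; n is counted in months.
PV = PMT × [(1 − (1+r)^−n)/r] = 6,875 × [1 − (1+r)^−156] / r = CHF 825,364.00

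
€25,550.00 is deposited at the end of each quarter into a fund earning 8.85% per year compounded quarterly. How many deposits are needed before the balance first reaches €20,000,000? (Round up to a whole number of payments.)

133 payments

Periodic rate r = 0.0885/4 per quarter; n is counted in quarters.
Ordinary annuity FV: 20,000,000 = 25,550 × [((1+r)^n − 1)/r].
(1+r)^n = 1 + 20,000,000 × r / 25,550, so n = ln(1 + 20,000,000·r/25,550) / ln(1+r) = 132.88.
Round up to a whole number of payments: n = 133.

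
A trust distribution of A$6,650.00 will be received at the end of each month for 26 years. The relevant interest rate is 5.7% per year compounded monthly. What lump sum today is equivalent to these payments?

A$1,080,826.08

This is an ordinary annuity: 312 payments of A$6,650.00 at the end of each month.
Periodic rate r = 0.057/12 per month; n is counted in months.
PV = PMT × [(1 − (1+r)^−n)/r] = 6,650 × [1 − (1+r)^−312] / r = A$1,080,826.08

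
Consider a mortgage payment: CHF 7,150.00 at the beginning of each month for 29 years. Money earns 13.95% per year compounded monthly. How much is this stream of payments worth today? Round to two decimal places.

This is an annuity due: 348 payments of CHF 7,150.00 at the beginning of each month.
Periodic rate r = 0.1395/12 per month; n is counted in months.
PV = PMT × [(1 − (1+r)^−n)/r] × (1+r) = 7,150 × [1 − (1+r)^−348] / r × (1+r) = CHF 611,057.53

CHF 611,057.53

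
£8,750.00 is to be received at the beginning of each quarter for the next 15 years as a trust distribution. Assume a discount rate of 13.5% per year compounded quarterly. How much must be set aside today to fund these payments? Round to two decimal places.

This is an annuity due: 60 payments of £8,750.00 at the beginning of each quarter.
Periodic rate r = 0.135/4 per quarter; n is counted in quarters.
PV = PMT × [(1 − (1+r)^−n)/r] × (1+r) = 8,750 × [1 − (1+r)^−60] / r × (1+r) = £231,431.39

£231,431.39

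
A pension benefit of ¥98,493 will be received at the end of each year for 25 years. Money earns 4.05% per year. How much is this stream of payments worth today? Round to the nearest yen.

¥1,530,566

This is an ordinary annuity: 25 payments of ¥98,493 at the end of each year.
Periodic rate r = 0.0405 per year.
PV = PMT × [(1 − (1+r)^−n)/r] = 98,493 × [1 − (1+r)^−25] / r = ¥1,530,566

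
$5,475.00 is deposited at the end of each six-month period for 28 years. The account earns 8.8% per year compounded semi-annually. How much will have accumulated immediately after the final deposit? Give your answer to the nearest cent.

$1,262,833.00

This is an ordinary annuity: 56 deposits of $5,475.00 at the end of each six-month period.
Periodic rate r = 0.088/2 per half-year; n is counted in half-years.
FV = PMT × [((1+r)^n − 1)/r] = 5,475 × [(1+r)^56 − 1] / r = $1,262,833.00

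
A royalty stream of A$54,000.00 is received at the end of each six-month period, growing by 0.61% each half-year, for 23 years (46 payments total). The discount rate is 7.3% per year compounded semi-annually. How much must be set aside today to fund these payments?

Periodic rate r = 0.073/2 per half-year; n is counted in half-years.
Growing ordinary annuity: PV = PMT₁ × [1 − ((1+g)/(1+r))^n] / (r − g) = 54,000 × [1 − ((1+0.0061)/(1+r))^46] / (r − 0.0061) = A$1,324,641.95.

A$1,324,641.95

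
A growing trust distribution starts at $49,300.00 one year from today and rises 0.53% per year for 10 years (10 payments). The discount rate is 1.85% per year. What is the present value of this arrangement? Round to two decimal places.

$456,769.00

Periodic rate r = 0.0185 per year.
Growing ordinary annuity: PV = PMT₁ × [1 − ((1+g)/(1+r))^n] / (r − g) = 49,300 × [1 − ((1+0.0053)/(1+r))^10] / (r − 0.0053) = $456,769.00.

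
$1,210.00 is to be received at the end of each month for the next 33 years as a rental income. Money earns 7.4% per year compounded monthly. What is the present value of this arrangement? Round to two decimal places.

This is an ordinary annuity: 396 payments of $1,210.00 at the end of each month.
Periodic rate r = 0.074/12 per month; n is counted in months.
PV = PMT × [(1 − (1+r)^−n)/r] = 1,210 × [1 − (1+r)^−396] / r = $179,019.54

$179,019.54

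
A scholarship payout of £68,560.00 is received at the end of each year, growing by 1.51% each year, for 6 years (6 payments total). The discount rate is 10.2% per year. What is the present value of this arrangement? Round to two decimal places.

£306,989.01

Periodic rate r = 0.102 per year.
Growing ordinary annuity: PV = PMT₁ × [1 − ((1+g)/(1+r))^n] / (r − g) = 68,560 × [1 − ((1+0.0151)/(1+r))^6] / (r − 0.0151) = £306,989.01.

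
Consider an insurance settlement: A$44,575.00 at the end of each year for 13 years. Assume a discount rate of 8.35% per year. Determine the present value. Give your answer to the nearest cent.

A$345,628.28

This is an ordinary annuity: 13 payments of A$44,575.00 at the end of each year.
Periodic rate r = 0.0835 per year.
PV = PMT × [(1 − (1+r)^−n)/r] = 44,575 × [1 − (1+r)^−13] / r = A$345,628.28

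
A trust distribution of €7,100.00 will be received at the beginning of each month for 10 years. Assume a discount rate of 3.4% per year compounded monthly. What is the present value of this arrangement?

This is an annuity due: 120 payments of €7,100.00 at the beginning of each month.
Periodic rate r = 0.034/12 per month; n is counted in months.
PV = PMT × [(1 − (1+r)^−n)/r] × (1+r) = 7,100 × [1 − (1+r)^−120] / r × (1+r) = €723,455.97

€723,455.97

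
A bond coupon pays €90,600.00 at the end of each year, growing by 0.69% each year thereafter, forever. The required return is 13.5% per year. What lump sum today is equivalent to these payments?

€707,259.95

Periodic rate r = 0.135 per year.
Growing perpetuity (Gordon): PV = PMT₁ / (r − g) = 90,600 / (r − 0.0069) = €707,259.95.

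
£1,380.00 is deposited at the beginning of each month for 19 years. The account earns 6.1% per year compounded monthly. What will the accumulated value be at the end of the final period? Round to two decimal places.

This is an annuity due: 228 deposits of £1,380.00 at the beginning of each month.
Periodic rate r = 0.061/12 per month; n is counted in months.
FV = PMT × [((1+r)^n − 1)/r] × (1+r) = 1,380 × [(1+r)^228 − 1] / r × (1+r) = £594,116.15

£594,116.15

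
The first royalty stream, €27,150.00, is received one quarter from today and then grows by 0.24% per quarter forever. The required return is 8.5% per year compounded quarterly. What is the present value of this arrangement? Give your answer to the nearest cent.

Periodic rate r = 0.085/4 per quarter.
Growing perpetuity (Gordon): PV = PMT₁ / (r − g) = 27,150 / (r − 0.0024) = €1,440,318.30.

€1,440,318.30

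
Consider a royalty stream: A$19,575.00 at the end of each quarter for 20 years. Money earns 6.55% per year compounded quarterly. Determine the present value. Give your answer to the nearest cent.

A$869,431.15

This is an ordinary annuity: 80 payments of A$19,575.00 at the end of each quarter.
Periodic rate r = 0.0655/4 per quarter; n is counted in quarters.
PV = PMT × [(1 − (1+r)^−n)/r] = 19,575 × [1 − (1+r)^−80] / r = A$869,431.15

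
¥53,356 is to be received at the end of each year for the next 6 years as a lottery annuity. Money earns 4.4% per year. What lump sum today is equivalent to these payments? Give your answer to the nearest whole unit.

¥276,094

This is an ordinary annuity: 6 payments of ¥53,356 at the end of each year.
Periodic rate r = 0.044 per year.
PV = PMT × [(1 − (1+r)^−n)/r] = 53,356 × [1 − (1+r)^−6] / r = ¥276,094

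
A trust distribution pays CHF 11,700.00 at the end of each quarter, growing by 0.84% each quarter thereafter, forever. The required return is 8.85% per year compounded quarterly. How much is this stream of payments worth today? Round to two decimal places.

CHF 852,459.02

Periodic rate r = 0.0885/4 per quarter.
Growing perpetuity (Gordon): PV = PMT₁ / (r − g) = 11,700 / (r − 0.0084) = CHF 852,459.02.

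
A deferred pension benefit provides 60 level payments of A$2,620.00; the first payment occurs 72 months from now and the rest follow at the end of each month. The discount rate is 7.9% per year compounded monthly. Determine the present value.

A$81,283.97

Ordinary annuity of 60 payments, first payment at period 72.
Periodic rate r = 0.079/12 per month; n is counted in months.
The ordinary-annuity PV formula values the stream one period before the first payment (period 71); discount that back 71 periods:
PV₀ = 2,620 × [1 − (1+r)^−60] / r × (1+r)^−71 = A$81,283.97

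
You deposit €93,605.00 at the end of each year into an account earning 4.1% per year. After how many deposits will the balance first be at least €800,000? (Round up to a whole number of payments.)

8 payments

Periodic rate r = 0.041 per year.
Ordinary annuity FV: 800,000 = 93,605 × [((1+r)^n − 1)/r].
(1+r)^n = 1 + 800,000 × r / 93,605, so n = ln(1 + 800,000·r/93,605) / ln(1+r) = 7.48.
Round up to a whole number of payments: n = 8.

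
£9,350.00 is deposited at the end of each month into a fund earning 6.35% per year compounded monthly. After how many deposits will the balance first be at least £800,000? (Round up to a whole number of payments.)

71 payments

Periodic rate r = 0.0635/12 per month; n is counted in months.
Ordinary annuity FV: 800,000 = 9,350 × [((1+r)^n − 1)/r].
(1+r)^n = 1 + 800,000 × r / 9,350, so n = ln(1 + 800,000·r/9,350) / ln(1+r) = 70.76.
Round up to a whole number of payments: n = 71.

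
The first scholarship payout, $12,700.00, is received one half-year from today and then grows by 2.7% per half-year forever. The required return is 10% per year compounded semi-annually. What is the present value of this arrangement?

$552,173.91

Periodic rate r = 0.1/2 per half-year.
Growing perpetuity (Gordon): PV = PMT₁ / (r − g) = 12,700 / (r − 0.027) = $552,173.91.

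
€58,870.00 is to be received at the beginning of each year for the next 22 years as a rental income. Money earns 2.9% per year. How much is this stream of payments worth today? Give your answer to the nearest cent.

This is an annuity due: 22 payments of €58,870.00 at the beginning of each year.
Periodic rate r = 0.029 per year.
PV = PMT × [(1 − (1+r)^−n)/r] × (1+r) = 58,870 × [1 − (1+r)^−22] / r × (1+r) = €975,157.31

€975,157.31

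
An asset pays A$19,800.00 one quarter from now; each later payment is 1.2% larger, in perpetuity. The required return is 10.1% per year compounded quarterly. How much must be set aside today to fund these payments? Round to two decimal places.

A$1,494,339.62

Periodic rate r = 0.101/4 per quarter.
Growing perpetuity (Gordon): PV = PMT₁ / (r − g) = 19,800 / (r − 0.012) = A$1,494,339.62.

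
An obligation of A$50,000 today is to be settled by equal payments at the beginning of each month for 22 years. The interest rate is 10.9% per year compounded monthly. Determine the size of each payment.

Level annuity due; solve PV = PMT × [(1 − (1+r)^−n)/r] × (1+r) for PMT.
Periodic rate r = 0.109/12 per month; n is counted in months.
With n = 264: PMT = 50,000 / ([(1 − (1+r)^−n)/r] × (1+r)) = A$495.62

A$495.62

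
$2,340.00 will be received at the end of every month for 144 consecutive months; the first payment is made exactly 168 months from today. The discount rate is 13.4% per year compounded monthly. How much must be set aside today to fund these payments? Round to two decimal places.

$26,172.97

Ordinary annuity of 144 payments, first payment at period 168.
Periodic rate r = 0.134/12 per month; n is counted in months.
The ordinary-annuity PV formula values the stream one period before the first payment (period 167); discount that back 167 periods:
PV₀ = 2,340 × [1 − (1+r)^−144] / r × (1+r)^−167 = $26,172.97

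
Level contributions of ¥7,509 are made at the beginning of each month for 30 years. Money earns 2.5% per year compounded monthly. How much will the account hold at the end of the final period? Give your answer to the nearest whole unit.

¥4,028,450

This is an annuity due: 360 deposits of ¥7,509 at the beginning of each month.
Periodic rate r = 0.025/12 per month; n is counted in months.
FV = PMT × [((1+r)^n − 1)/r] × (1+r) = 7,509 × [(1+r)^360 − 1] / r × (1+r) = ¥4,028,450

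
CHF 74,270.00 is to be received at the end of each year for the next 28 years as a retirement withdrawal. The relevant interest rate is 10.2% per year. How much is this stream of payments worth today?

This is an ordinary annuity: 28 payments of CHF 74,270.00 at the end of each year.
Periodic rate r = 0.102 per year.
PV = PMT × [(1 − (1+r)^−n)/r] = 74,270 × [1 − (1+r)^−28] / r = CHF 680,149.70

CHF 680,149.70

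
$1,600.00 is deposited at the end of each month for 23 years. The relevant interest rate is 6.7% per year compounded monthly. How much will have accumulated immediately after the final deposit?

This is an ordinary annuity: 276 deposits of $1,600.00 at the end of each month.
Periodic rate r = 0.067/12 per month; n is counted in months.
FV = PMT × [((1+r)^n − 1)/r] = 1,600 × [(1+r)^276 − 1] / r = $1,045,765.98

$1,045,765.98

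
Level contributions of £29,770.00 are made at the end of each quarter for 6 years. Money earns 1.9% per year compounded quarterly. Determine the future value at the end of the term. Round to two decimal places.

£754,902.52

This is an ordinary annuity: 24 deposits of £29,770.00 at the end of each quarter.
Periodic rate r = 0.019/4 per quarter; n is counted in quarters.
FV = PMT × [((1+r)^n − 1)/r] = 29,770 × [(1+r)^24 − 1] / r = £754,902.52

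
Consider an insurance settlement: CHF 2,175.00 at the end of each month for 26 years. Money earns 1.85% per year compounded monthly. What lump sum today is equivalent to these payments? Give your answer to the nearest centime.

This is an ordinary annuity: 312 payments of CHF 2,175.00 at the end of each month.
Periodic rate r = 0.0185/12 per month; n is counted in months.
PV = PMT × [(1 − (1+r)^−n)/r] = 2,175 × [1 − (1+r)^−312] / r = CHF 538,373.98

CHF 538,373.98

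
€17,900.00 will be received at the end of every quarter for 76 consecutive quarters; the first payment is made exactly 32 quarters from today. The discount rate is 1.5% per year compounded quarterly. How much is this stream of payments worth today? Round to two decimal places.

Ordinary annuity of 76 payments, first payment at period 32.
Periodic rate r = 0.015/4 per quarter; n is counted in quarters.
The ordinary-annuity PV formula values the stream one period before the first payment (period 31); discount that back 31 periods:
PV₀ = 17,900 × [1 − (1+r)^−76] / r × (1+r)^−31 = €1,052,333.52

€1,052,333.52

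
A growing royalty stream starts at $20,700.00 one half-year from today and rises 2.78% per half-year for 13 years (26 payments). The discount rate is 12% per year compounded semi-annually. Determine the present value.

$354,596.12

Periodic rate r = 0.12/2 per half-year; n is counted in half-years.
Growing ordinary annuity: PV = PMT₁ × [1 − ((1+g)/(1+r))^n] / (r − g) = 20,700 × [1 − ((1+0.0278)/(1+r))^26] / (r − 0.0278) = $354,596.12.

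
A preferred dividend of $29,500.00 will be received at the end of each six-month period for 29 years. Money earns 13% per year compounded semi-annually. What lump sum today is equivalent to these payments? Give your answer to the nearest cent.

This is an ordinary annuity: 58 payments of $29,500.00 at the end of each six-month period.
Periodic rate r = 0.13/2 per half-year; n is counted in half-years.
PV = PMT × [(1 − (1+r)^−n)/r] = 29,500 × [1 − (1+r)^−58] / r = $442,080.08

$442,080.08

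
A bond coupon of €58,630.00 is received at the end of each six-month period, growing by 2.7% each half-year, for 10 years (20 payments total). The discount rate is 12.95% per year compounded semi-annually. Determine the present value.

€798,613.29

Periodic rate r = 0.1295/2 per half-year; n is counted in half-years.
Growing ordinary annuity: PV = PMT₁ × [1 − ((1+g)/(1+r))^n] / (r − g) = 58,630 × [1 − ((1+0.027)/(1+r))^20] / (r − 0.027) = €798,613.29.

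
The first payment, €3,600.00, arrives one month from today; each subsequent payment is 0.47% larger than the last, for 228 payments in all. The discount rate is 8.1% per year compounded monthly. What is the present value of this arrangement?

Periodic rate r = 0.081/12 per month; n is counted in months.
Growing ordinary annuity: PV = PMT₁ × [1 − ((1+g)/(1+r))^n] / (r − g) = 3,600 × [1 − ((1+0.0047)/(1+r))^228] / (r − 0.0047) = €652,743.68.

€652,743.68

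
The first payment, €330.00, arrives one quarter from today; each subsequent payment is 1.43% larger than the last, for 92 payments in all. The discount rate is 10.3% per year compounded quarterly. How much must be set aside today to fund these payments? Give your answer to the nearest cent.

€18,559.74

Periodic rate r = 0.103/4 per quarter; n is counted in quarters.
Growing ordinary annuity: PV = PMT₁ × [1 − ((1+g)/(1+r))^n] / (r − g) = 330 × [1 − ((1+0.0143)/(1+r))^92] / (r − 0.0143) = €18,559.74.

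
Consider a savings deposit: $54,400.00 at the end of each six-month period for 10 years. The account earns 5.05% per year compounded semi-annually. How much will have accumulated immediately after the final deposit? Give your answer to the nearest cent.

$1,393,131.73

This is an ordinary annuity: 20 deposits of $54,400.00 at the end of each six-month period.
Periodic rate r = 0.0505/2 per half-year; n is counted in half-years.
FV = PMT × [((1+r)^n − 1)/r] = 54,400 × [(1+r)^20 − 1] / r = $1,393,131.73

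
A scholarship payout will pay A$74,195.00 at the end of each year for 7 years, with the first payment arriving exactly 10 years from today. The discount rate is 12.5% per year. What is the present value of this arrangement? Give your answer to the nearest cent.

A$115,470.43

Ordinary annuity of 7 payments, first payment at period 10.
Periodic rate r = 0.125 per year.
The ordinary-annuity PV formula values the stream one period before the first payment (period 9); discount that back 9 periods:
PV₀ = 74,195 × [1 − (1+r)^−7] / r × (1+r)^−9 = A$115,470.43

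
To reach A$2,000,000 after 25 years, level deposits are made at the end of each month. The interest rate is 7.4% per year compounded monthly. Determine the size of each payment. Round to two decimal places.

Level ordinary annuity; solve FV = PMT × [((1+r)^n − 1)/r] for PMT.
Periodic rate r = 0.074/12 per month; n is counted in months.
With n = 300: PMT = 2,000,000 / ([((1+r)^n − 1)/r]) = A$2,316.64

A$2,316.64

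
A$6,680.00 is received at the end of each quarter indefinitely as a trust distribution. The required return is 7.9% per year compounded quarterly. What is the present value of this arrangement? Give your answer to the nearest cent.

A$338,227.85

Periodic rate r = 0.079/4 per quarter.
Level perpetuity: PV = PMT / r = 6,680 / (0.079/4) = A$338,227.85.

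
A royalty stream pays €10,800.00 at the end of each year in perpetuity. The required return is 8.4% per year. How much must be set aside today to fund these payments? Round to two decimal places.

Periodic rate r = 0.084 per year.
Level perpetuity: PV = PMT / r = 10,800 / (0.084) = €128,571.43.

€128,571.43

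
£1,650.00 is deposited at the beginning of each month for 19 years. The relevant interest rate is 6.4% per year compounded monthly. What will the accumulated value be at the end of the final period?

This is an annuity due: 228 deposits of £1,650.00 at the beginning of each month.
Periodic rate r = 0.064/12 per month; n is counted in months.
FV = PMT × [((1+r)^n − 1)/r] × (1+r) = 1,650 × [(1+r)^228 − 1] / r × (1+r) = £734,884.49

£734,884.49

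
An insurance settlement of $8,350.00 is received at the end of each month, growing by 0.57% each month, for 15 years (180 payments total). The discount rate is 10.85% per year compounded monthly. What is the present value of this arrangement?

$1,123,424.88

Periodic rate r = 0.1085/12 per month; n is counted in months.
Growing ordinary annuity: PV = PMT₁ × [1 − ((1+g)/(1+r))^n] / (r − g) = 8,350 × [1 − ((1+0.0057)/(1+r))^180] / (r − 0.0057) = $1,123,424.88.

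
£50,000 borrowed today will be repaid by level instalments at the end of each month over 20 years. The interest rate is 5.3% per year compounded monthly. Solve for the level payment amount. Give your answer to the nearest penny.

Level ordinary annuity; solve PV = PMT × [(1 − (1+r)^−n)/r] for PMT.
Periodic rate r = 0.053/12 per month; n is counted in months.
With n = 240: PMT = 50,000 / ([(1 − (1+r)^−n)/r]) = £338.32

£338.32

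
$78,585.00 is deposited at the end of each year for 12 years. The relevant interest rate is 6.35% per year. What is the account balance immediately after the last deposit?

This is an ordinary annuity: 12 deposits of $78,585.00 at the end of each year.
Periodic rate r = 0.0635 per year.
FV = PMT × [((1+r)^n − 1)/r] = 78,585 × [(1+r)^12 − 1] / r = $1,353,133.42

$1,353,133.42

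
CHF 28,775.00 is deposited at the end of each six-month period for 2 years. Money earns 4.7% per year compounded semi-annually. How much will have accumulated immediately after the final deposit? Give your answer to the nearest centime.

CHF 119,221.21

This is an ordinary annuity: 4 deposits of CHF 28,775.00 at the end of each six-month period.
Periodic rate r = 0.047/2 per half-year; n is counted in half-years.
FV = PMT × [((1+r)^n − 1)/r] = 28,775 × [(1+r)^4 − 1] / r = CHF 119,221.21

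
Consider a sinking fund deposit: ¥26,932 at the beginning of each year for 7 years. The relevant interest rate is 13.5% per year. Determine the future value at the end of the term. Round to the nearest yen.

This is an annuity due: 7 deposits of ¥26,932 at the beginning of each year.
Periodic rate r = 0.135 per year.
FV = PMT × [((1+r)^n − 1)/r] × (1+r) = 26,932 × [(1+r)^7 − 1] / r × (1+r) = ¥322,988

¥322,988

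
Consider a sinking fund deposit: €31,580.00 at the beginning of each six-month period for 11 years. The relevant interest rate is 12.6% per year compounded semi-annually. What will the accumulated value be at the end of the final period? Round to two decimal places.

€1,510,471.45

This is an annuity due: 22 deposits of €31,580.00 at the beginning of each six-month period.
Periodic rate r = 0.126/2 per half-year; n is counted in half-years.
FV = PMT × [((1+r)^n − 1)/r] × (1+r) = 31,580 × [(1+r)^22 − 1] / r × (1+r) = €1,510,471.45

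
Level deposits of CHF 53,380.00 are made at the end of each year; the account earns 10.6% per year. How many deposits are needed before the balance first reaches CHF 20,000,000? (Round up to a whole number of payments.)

37 payments

Periodic rate r = 0.106 per year.
Ordinary annuity FV: 20,000,000 = 53,380 × [((1+r)^n − 1)/r].
(1+r)^n = 1 + 20,000,000 × r / 53,380, so n = ln(1 + 20,000,000·r/53,380) / ln(1+r) = 36.79.
Round up to a whole number of payments: n = 37.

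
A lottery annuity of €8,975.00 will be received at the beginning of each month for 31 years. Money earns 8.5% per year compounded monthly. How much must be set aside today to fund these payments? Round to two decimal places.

€1,183,663.99

This is an annuity due: 372 payments of €8,975.00 at the beginning of each month.
Periodic rate r = 0.085/12 per month; n is counted in months.
PV = PMT × [(1 − (1+r)^−n)/r] × (1+r) = 8,975 × [1 − (1+r)^−372] / r × (1+r) = €1,183,663.99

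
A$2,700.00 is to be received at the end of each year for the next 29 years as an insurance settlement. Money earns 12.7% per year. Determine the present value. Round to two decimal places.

A$20,596.46

This is an ordinary annuity: 29 payments of A$2,700.00 at the end of each year.
Periodic rate r = 0.127 per year.
PV = PMT × [(1 − (1+r)^−n)/r] = 2,700 × [1 − (1+r)^−29] / r = A$20,596.46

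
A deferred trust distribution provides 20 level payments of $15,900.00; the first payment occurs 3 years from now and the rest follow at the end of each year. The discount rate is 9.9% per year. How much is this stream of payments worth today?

Ordinary annuity of 20 payments, first payment at period 3.
Periodic rate r = 0.099 per year.
The ordinary-annuity PV formula values the stream one period before the first payment (period 2); discount that back 2 periods:
PV₀ = 15,900 × [1 − (1+r)^−20] / r × (1+r)^−2 = $112,845.38

$112,845.38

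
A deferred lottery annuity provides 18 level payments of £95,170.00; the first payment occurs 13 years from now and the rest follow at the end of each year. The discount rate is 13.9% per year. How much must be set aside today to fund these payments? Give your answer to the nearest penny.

£129,818.61

Ordinary annuity of 18 payments, first payment at period 13.
Periodic rate r = 0.139 per year.
The ordinary-annuity PV formula values the stream one period before the first payment (period 12); discount that back 12 periods:
PV₀ = 95,170 × [1 − (1+r)^−18] / r × (1+r)^−12 = £129,818.61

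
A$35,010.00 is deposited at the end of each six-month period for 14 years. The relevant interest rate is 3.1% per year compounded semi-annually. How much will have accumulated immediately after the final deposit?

A$1,215,838.91

This is an ordinary annuity: 28 deposits of A$35,010.00 at the end of each six-month period.
Periodic rate r = 0.031/2 per half-year; n is counted in half-years.
FV = PMT × [((1+r)^n − 1)/r] = 35,010 × [(1+r)^28 − 1] / r = A$1,215,838.91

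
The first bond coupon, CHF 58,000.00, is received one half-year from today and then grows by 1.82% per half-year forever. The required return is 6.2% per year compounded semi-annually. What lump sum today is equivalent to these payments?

CHF 4,531,250.00

Periodic rate r = 0.062/2 per half-year.
Growing perpetuity (Gordon): PV = PMT₁ / (r − g) = 58,000 / (r − 0.0182) = CHF 4,531,250.00.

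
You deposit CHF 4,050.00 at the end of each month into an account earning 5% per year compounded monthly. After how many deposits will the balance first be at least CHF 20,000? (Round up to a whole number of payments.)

Periodic rate r = 0.05/12 per month; n is counted in months.
Ordinary annuity FV: 20,000 = 4,050 × [((1+r)^n − 1)/r].
(1+r)^n = 1 + 20,000 × r / 4,050, so n = ln(1 + 20,000·r/4,050) / ln(1+r) = 4.90.
Round up to a whole number of payments: n = 5.

5 payments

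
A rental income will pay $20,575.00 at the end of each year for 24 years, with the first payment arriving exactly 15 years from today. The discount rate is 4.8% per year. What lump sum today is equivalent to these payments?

$150,179.61

Ordinary annuity of 24 payments, first payment at period 15.
Periodic rate r = 0.048 per year.
The ordinary-annuity PV formula values the stream one period before the first payment (period 14); discount that back 14 periods:
PV₀ = 20,575 × [1 − (1+r)^−24] / r × (1+r)^−14 = $150,179.61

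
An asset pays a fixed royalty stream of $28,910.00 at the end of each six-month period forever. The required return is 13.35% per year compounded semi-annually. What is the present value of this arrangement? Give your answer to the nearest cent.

$433,108.61

Periodic rate r = 0.1335/2 per half-year.
Level perpetuity: PV = PMT / r = 28,910 / (0.1335/2) = $433,108.61.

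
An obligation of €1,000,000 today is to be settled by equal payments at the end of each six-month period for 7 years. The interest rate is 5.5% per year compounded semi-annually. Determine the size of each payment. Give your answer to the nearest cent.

Level ordinary annuity; solve PV = PMT × [(1 − (1+r)^−n)/r] for PMT.
Periodic rate r = 0.055/2 per half-year; n is counted in half-years.
With n = 14: PMT = 1,000,000 / ([(1 − (1+r)^−n)/r]) = €87,024.57

€87,024.57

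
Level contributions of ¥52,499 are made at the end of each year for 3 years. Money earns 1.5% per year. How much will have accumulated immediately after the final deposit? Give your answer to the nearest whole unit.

¥159,871

This is an ordinary annuity: 3 deposits of ¥52,499 at the end of each year.
Periodic rate r = 0.015 per year.
FV = PMT × [((1+r)^n − 1)/r] = 52,499 × [(1+r)^3 − 1] / r = ¥159,871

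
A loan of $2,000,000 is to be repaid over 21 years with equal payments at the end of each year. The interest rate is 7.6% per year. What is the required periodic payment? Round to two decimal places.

$193,570.04

Level ordinary annuity; solve PV = PMT × [(1 − (1+r)^−n)/r] for PMT.
Periodic rate r = 0.076 per year.
With n = 21: PMT = 2,000,000 / ([(1 − (1+r)^−n)/r]) = $193,570.04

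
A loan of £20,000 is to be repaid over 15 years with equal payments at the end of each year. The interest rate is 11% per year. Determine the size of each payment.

Level ordinary annuity; solve PV = PMT × [(1 − (1+r)^−n)/r] for PMT.
Periodic rate r = 0.11 per year.
With n = 15: PMT = 20,000 / ([(1 − (1+r)^−n)/r]) = £2,781.30

£2,781.30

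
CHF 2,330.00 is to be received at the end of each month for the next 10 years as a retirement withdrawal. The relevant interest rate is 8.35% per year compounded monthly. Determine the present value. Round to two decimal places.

CHF 189,146.58

This is an ordinary annuity: 120 payments of CHF 2,330.00 at the end of each month.
Periodic rate r = 0.0835/12 per month; n is counted in months.
PV = PMT × [(1 − (1+r)^−n)/r] = 2,330 × [1 − (1+r)^−120] / r = CHF 189,146.58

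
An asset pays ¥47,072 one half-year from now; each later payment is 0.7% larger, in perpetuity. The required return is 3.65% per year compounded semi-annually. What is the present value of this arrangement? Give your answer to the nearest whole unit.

¥4,184,178

Periodic rate r = 0.0365/2 per half-year.
Growing perpetuity (Gordon): PV = PMT₁ / (r − g) = 47,072 / (r − 0.007) = ¥4,184,178.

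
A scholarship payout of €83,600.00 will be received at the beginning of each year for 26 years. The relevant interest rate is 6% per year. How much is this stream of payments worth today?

This is an annuity due: 26 payments of €83,600.00 at the beginning of each year.
Periodic rate r = 0.06 per year.
PV = PMT × [(1 − (1+r)^−n)/r] × (1+r) = 83,600 × [1 − (1+r)^−26] / r × (1+r) = €1,152,288.57

€1,152,288.57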